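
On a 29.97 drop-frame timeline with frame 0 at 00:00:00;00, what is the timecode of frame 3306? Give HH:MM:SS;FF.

00:01:50;08

Each 10-minute DF block holds 10 × 60 × 30 − 9 × 2 = 17982 frames. 3306 ÷ 17982 → 0 full blocks, remainder 3306.
Within the partial block the first minute is 1800 frames and each further minute 1798, so 1 further minute boundary passed. Total skipped labels = 18 × 0 + 2 × 1 = 2.
Non-drop label index = 3306 + 2 = 3308; at 30 labels/s that is 00:01:50:08, i.e. DF 00:01:50;08.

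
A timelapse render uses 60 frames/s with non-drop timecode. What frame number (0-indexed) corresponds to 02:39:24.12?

frame 573852

Total seconds to the label: (2 × 3600 + 39 × 60 + 24) = 9564.
Frame index = 9564 × 60 + 12 = 573852.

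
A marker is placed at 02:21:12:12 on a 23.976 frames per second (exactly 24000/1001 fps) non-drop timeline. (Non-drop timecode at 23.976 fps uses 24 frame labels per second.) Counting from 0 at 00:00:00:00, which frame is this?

Total seconds to the label: (2 × 3600 + 21 × 60 + 12) = 8472.
Frame index = 8472 × 24 + 12 = 203340.

203340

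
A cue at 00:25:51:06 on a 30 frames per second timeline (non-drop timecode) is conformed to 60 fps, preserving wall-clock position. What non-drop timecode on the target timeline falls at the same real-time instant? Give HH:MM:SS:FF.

Source frame index: (0×3600 + 25×60 + 51) × 30 + 6 = 46536.
Real time: 46536 / (30) = 7756/5 s.
Target frame: (7756/5) × (60) = 93072.
At 60 labels/s: frame 93072 → 00:25:51:12.

00:25:51:12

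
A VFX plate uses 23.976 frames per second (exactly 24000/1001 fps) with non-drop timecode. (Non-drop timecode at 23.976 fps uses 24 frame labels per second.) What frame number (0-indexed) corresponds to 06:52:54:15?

Total seconds to the label: (6 × 3600 + 52 × 60 + 54) = 24774.
Frame index = 24774 × 24 + 15 = 594591.

frame 594591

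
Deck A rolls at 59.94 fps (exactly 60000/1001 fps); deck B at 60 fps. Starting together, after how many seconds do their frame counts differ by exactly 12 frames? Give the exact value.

200.2 seconds

The gap grows by |60 − 60000/1001| = 60/1001 frames per second.
Time for a 12-frame gap: 12 ÷ (60/1001) = 200.2 s.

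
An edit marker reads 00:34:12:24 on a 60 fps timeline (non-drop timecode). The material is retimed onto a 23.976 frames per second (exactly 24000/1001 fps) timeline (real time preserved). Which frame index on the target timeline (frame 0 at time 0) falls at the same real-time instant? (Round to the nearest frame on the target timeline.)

frame 49208

Source frame index: (0×3600 + 34×60 + 12) × 60 + 24 = 123144.
Real time: 123144 / (60) = 10262/5 s.
Target frame: (10262/5) × (24000/1001) = 7036800/143 ≈ 49208.392 → 49208.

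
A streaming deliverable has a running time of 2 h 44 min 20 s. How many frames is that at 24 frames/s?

2 h 44 min 20 s = 9860 s.
Frames = 9860 × 24 = 236640.

236640 frames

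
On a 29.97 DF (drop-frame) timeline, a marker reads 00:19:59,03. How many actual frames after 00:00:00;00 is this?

Complete 10-minute blocks: 1, each 17982 frames → 17982.
Remaining 9 whole minutes in the current block: 1800 + 8 × 1798 = 16184 frames.
Within the current minute: 59 × 30 + 3 − 2 = 1771 (labels ;00/;01 skipped at this minute). Total = 17982 + 16184 + 1771 = 35937.

35937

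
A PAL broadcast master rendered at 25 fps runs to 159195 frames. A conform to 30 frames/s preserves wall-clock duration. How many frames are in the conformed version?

Target frames = source frames × (target rate / source rate) = 159195 × (30)/(25) = 159195 × 6/5 = 191034.

191034 frames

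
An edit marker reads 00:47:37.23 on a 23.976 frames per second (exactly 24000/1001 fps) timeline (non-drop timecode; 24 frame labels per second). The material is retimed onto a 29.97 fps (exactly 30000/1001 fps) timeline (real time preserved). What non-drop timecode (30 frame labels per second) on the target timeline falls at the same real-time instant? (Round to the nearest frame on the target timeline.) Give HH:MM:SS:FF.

00:47:37:29

Source frame index: (0×3600 + 47×60 + 37) × 24 + 23 = 68591.
Real time: 68591 / (24000/1001) = 68659591/24000 s.
Target frame: (68659591/24000) × (30000/1001) = 342955/4 ≈ 85738.750 → 85739.
At 30 labels/s: frame 85739 → 00:47:37:29.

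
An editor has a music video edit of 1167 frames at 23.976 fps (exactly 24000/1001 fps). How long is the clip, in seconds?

Running time = 1167 / (24000/1001) = 48.673625 s.

48.673625 seconds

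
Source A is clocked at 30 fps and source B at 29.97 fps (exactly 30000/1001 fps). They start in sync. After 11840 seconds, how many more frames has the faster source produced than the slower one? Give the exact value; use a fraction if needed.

355200/1001 frames

A emits 30 × 11840 = 355200 frames; B emits 30000/1001 × 11840 = 355200000/1001.
Difference = 355200/1001 frames (≈ 354.8452); B is behind A.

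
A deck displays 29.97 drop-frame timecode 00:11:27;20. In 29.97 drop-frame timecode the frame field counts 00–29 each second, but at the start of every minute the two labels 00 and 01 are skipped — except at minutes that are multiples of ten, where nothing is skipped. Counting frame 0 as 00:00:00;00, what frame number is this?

20610

As if non-drop at 30 labels/s: (0 × 3600 + 11 × 60 + 27) × 30 + 20 = 20630.
Minute boundaries passed: 11; those not divisible by 10: 11 − 1 = 10; dropped labels = 2 × 10 = 20.
Actual frame index = 20630 − 20 = 20610.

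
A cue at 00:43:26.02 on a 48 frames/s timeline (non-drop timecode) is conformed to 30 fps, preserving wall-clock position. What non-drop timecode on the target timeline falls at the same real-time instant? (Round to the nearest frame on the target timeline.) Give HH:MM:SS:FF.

00:43:26:01

Source frame index: (0×3600 + 43×60 + 26) × 48 + 2 = 125090.
Real time: 125090 / (48) = 62545/24 s.
Target frame: (62545/24) × (30) = 312725/4 ≈ 78181.250 → 78181.
At 30 labels/s: frame 78181 → 00:43:26:01.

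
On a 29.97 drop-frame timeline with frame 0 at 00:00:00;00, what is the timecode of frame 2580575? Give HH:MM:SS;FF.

23:55:05;09

Ten DF minutes hold 17982 frames, so frame 2580575 lies in block 143 (frames 2571426–2589407) with 9149 frames into that block.
The block's first minute is 1800 frames and the rest 1798 each; 9149 frames reaches minute 5, so 143 × 18 + 5 × 2 = 2584 labels have been skipped so far.
Adding those back, label number 2580575 + 2584 = 2583159 at 30 labels/s is 86105 s + 9 f = 23 h 55 min 5 s frame 9, i.e. 23:55:05;09.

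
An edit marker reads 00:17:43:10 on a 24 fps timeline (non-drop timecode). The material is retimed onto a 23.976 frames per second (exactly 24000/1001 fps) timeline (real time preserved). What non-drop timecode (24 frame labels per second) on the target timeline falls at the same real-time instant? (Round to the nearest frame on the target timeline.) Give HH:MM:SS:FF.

00:17:42:09

Source frame index: (0×3600 + 17×60 + 43) × 24 + 10 = 25522.
Real time: 25522 / (24) = 12761/12 s.
Target frame: (12761/12) × (24000/1001) = 3646000/143 ≈ 25496.503 → 25497.
At 24 labels/s: frame 25497 → 00:17:42:09.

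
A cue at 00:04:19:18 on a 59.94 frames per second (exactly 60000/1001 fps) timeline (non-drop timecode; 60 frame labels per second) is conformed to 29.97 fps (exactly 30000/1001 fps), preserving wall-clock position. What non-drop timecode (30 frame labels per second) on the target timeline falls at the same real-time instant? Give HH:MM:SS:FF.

00:04:19:09

Source frame index: (0×3600 + 4×60 + 19) × 60 + 18 = 15558.
Real time: 15558 / (60000/1001) = 2595593/10000 s.
Target frame: (2595593/10000) × (30000/1001) = 7779.
At 30 labels/s: frame 7779 → 00:04:19:09.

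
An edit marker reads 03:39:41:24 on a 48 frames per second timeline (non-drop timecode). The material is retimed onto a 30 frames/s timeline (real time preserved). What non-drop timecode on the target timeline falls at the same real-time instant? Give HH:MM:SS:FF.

03:39:41:15

Source frame index: (3×3600 + 39×60 + 41) × 48 + 24 = 632712.
Real time: 632712 / (48) = 26363/2 s.
Target frame: (26363/2) × (30) = 395445.
At 30 labels/s: frame 395445 → 03:39:41:15.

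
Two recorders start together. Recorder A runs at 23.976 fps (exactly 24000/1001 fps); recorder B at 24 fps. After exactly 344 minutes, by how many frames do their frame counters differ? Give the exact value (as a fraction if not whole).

344 min = 20640 s.
A emits 24000/1001 × 20640 = 495360000/1001 frames; B emits 24 × 20640 = 495360.
Difference = 495360/1001 frames (≈ 494.8651); B is ahead of A.

495360/1001 frames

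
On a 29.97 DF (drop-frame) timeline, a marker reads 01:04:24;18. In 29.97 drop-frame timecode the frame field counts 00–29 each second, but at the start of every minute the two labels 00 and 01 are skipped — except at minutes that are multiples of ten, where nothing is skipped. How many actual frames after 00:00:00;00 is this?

115822

Complete 10-minute blocks: 6, each 17982 frames → 107892.
Remaining 4 whole minutes in the current block: 1800 + 3 × 1798 = 7194 frames.
Within the current minute: 24 × 30 + 18 − 2 = 736 (labels ;00/;01 skipped at this minute). Total = 107892 + 7194 + 736 = 115822.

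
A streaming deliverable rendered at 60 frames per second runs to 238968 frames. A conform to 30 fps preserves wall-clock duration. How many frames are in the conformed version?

119484 frames

Target frames = source frames × (target rate / source rate) = 238968 × (30)/(60) = 238968 × 1/2 = 119484.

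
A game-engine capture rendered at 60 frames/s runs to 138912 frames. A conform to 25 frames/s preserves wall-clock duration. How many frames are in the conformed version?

Target frames = source frames × (target rate / source rate) = 138912 × (25)/(60) = 138912 × 5/12 = 57880.

57880 frames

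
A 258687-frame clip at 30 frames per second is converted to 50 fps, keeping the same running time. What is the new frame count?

431145 frames

Target frames = source frames × (target rate / source rate) = 258687 × (50)/(30) = 258687 × 5/3 = 431145.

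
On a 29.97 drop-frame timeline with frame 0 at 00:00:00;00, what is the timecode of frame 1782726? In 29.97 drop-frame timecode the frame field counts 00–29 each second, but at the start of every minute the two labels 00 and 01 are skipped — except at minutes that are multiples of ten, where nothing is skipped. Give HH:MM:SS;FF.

16:31:23;20

Each 10-minute DF block holds 10 × 60 × 30 − 9 × 2 = 17982 frames. 1782726 ÷ 17982 → 99 full blocks, remainder 2508.
Within the partial block the first minute is 1800 frames and each further minute 1798, so 1 further minute boundary passed. Total skipped labels = 18 × 99 + 2 × 1 = 1784.
Non-drop label index = 1782726 + 1784 = 1784510; at 30 labels/s that is 16:31:23:20, i.e. DF 16:31:23;20.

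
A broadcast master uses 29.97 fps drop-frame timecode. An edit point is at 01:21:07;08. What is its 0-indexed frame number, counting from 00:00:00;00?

As if non-drop at 30 labels/s: (1 × 3600 + 21 × 60 + 7) × 30 + 8 = 146018.
Minute boundaries passed: 81; those not divisible by 10: 81 − 8 = 73; dropped labels = 2 × 73 = 146.
Actual frame index = 146018 − 146 = 145872.

145872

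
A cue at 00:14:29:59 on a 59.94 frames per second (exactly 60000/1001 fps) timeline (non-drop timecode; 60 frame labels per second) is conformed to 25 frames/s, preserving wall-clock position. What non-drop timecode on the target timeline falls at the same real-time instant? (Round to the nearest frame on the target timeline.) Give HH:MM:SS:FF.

00:14:30:21

Source frame index: (0×3600 + 14×60 + 29) × 60 + 59 = 52199.
Real time: 52199 / (60000/1001) = 52251199/60000 s.
Target frame: (52251199/60000) × (25) = 52251199/2400 ≈ 21771.333 → 21771.
At 25 labels/s: frame 21771 → 00:14:30:21.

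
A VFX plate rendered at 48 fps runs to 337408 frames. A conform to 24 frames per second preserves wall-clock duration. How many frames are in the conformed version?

Target frames = source frames × (target rate / source rate) = 337408 × (24)/(48) = 337408 × 1/2 = 168704.

168704 frames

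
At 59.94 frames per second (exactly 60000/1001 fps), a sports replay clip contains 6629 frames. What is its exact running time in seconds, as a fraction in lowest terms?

6635629/60000 seconds

Running time = 6629 ÷ (60000/1001) = 6629 × 1001/60000 = 6635629/60000 s.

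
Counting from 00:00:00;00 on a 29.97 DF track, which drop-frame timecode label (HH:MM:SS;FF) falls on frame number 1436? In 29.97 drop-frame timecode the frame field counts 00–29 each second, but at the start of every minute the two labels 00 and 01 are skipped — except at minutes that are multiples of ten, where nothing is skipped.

Each 10-minute DF block holds 10 × 60 × 30 − 9 × 2 = 17982 frames. 1436 ÷ 17982 → 0 full blocks, remainder 1436.
Within the partial block the first minute is 1800 frames and each further minute 1798, so 0 further minute boundaries passed. Total skipped labels = 18 × 0 + 2 × 0 = 0.
Non-drop label index = 1436 + 0 = 1436; at 30 labels/s that is 00:00:47:26, i.e. DF 00:00:47;26.

00:00:47;26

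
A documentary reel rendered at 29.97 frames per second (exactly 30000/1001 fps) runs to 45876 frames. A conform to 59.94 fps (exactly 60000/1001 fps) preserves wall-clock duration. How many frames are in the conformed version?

Frames at target rate = 45876 × (60000/1001) / (30000/1001) = 91752.

91752 frames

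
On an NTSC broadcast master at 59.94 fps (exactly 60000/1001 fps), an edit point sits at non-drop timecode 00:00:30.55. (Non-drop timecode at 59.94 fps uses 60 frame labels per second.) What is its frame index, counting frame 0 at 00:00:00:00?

1855

Total seconds to the label: (0 × 3600 + 0 × 60 + 30) = 30.
Frame index = 30 × 60 + 55 = 1855.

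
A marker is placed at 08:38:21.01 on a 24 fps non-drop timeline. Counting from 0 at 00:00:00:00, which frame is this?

Total seconds to the label: (8 × 3600 + 38 × 60 + 21) = 31101.
Frame index = 31101 × 24 + 1 = 746425.

frame 746425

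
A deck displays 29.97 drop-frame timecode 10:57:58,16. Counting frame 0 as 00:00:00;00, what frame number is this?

1183172

As if non-drop at 30 labels/s: (10 × 3600 + 57 × 60 + 58) × 30 + 16 = 1184356.
Minute boundaries passed: 657; those not divisible by 10: 657 − 65 = 592; dropped labels = 2 × 592 = 1184.
Actual frame index = 1184356 − 1184 = 1183172.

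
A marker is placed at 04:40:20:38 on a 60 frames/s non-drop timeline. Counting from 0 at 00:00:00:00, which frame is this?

1009238

Total seconds to the label: (4 × 3600 + 40 × 60 + 20) = 16820.
Frame index = 16820 × 60 + 38 = 1009238.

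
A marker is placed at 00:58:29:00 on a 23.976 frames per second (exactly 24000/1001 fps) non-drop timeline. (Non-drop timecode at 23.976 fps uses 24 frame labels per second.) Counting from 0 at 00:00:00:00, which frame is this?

frame 84216

Total seconds to the label: (0 × 3600 + 58 × 60 + 29) = 3509.
Frame index = 3509 × 24 + 0 = 84216.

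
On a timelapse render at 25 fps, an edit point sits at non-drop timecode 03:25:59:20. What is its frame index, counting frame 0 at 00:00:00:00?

Total seconds to the label: (3 × 3600 + 25 × 60 + 59) = 12359.
Frame index = 12359 × 25 + 20 = 308995.

frame 308995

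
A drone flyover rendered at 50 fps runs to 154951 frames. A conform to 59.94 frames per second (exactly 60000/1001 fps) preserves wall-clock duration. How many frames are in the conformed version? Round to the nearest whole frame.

185755 frames

Frames at target rate = 154951 × (60000/1001) / (50) = 185941200/1001 ≈ 185755.445.
Nearest whole frame: 185755.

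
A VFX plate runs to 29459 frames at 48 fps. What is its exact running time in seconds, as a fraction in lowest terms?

29459/48 seconds

Running time = 29459 ÷ (48) = 29459 × 1/48 = 29459/48 s.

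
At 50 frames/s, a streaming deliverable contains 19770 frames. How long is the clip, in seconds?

395.4 seconds

Running time = 19770 / (50) = 395.4 s.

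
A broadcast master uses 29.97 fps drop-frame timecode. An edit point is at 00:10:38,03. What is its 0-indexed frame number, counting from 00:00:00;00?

19125

Complete 10-minute blocks: 1, each 17982 frames → 17982.
Remaining 0 whole minutes in the current block: 0 frames.
Within the current minute: 38 × 30 + 3 = 1143. Total = 17982 + 0 + 1143 = 19125.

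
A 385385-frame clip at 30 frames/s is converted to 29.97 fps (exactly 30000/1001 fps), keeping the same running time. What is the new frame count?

385000 frames

Target frames = source frames × (target rate / source rate) = 385385 × (30000/1001)/(30) = 385385 × 1000/1001 = 385000.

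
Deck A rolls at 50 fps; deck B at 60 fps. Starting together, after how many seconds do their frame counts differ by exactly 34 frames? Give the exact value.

The gap grows by |60 − 50| = 10 frames per second.
Time for a 34-frame gap: 34 ÷ (10) = 3.4 s.

3.4 seconds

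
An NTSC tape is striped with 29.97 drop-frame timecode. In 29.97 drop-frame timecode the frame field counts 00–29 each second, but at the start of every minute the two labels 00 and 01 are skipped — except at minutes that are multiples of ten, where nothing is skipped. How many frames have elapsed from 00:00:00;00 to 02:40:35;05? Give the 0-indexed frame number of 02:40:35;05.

Complete 10-minute blocks: 16, each 17982 frames → 287712.
Remaining 0 whole minutes in the current block: 0 frames.
Within the current minute: 35 × 30 + 5 = 1055. Total = 287712 + 0 + 1055 = 288767.

288767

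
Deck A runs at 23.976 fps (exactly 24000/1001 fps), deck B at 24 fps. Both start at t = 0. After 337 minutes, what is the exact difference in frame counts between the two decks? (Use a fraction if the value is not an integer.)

337 min = 20220 s.
A emits 24000/1001 × 20220 = 485280000/1001 frames; B emits 24 × 20220 = 485280.
Difference = 485280/1001 frames (≈ 484.7952); B is ahead of A.

485280/1001 frames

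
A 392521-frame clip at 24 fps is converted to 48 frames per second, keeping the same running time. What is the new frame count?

785042 frames

Target frames = source frames × (target rate / source rate) = 392521 × (48)/(24) = 392521 × 2 = 785042.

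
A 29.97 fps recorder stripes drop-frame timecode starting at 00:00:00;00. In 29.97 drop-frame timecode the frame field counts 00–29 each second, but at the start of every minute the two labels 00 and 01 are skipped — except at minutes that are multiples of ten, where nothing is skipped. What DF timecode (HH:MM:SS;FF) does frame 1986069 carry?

Each 10-minute DF block holds 10 × 60 × 30 − 9 × 2 = 17982 frames. 1986069 ÷ 17982 → 110 full blocks, remainder 8049.
Within the partial block the first minute is 1800 frames and each further minute 1798, so 4 further minute boundaries passed. Total skipped labels = 18 × 110 + 2 × 4 = 1988.
Non-drop label index = 1986069 + 1988 = 1988057; at 30 labels/s that is 18:24:28:17, i.e. DF 18:24:28;17.

18:24:28;17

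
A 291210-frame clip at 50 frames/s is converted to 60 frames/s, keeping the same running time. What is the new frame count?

349452 frames

Target frames = source frames × (target rate / source rate) = 291210 × (60)/(50) = 291210 × 6/5 = 349452.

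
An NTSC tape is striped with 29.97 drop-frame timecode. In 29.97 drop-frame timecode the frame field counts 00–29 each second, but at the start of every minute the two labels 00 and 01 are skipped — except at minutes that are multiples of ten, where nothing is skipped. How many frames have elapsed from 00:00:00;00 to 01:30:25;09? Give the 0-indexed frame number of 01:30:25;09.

Complete 10-minute blocks: 9, each 17982 frames → 161838.
Remaining 0 whole minutes in the current block: 0 frames.
Within the current minute: 25 × 30 + 9 = 759. Total = 161838 + 0 + 759 = 162597.

162597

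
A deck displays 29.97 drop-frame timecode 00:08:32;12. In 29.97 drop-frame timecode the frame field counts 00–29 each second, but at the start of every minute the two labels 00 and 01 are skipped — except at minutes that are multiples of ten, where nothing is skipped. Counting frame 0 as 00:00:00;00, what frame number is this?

15356

Complete 10-minute blocks: 0, each 17982 frames → 0.
Remaining 8 whole minutes in the current block: 1800 + 7 × 1798 = 14386 frames.
Within the current minute: 32 × 30 + 12 − 2 = 970 (labels ;00/;01 skipped at this minute). Total = 0 + 14386 + 970 = 15356.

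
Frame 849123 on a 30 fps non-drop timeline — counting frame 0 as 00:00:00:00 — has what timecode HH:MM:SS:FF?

07:51:44:03

849123 ÷ 30 = 28304 full seconds, remainder 3 frames.
28304 s = 7 h 51 min 44 s.
Timecode: 07:51:44:03.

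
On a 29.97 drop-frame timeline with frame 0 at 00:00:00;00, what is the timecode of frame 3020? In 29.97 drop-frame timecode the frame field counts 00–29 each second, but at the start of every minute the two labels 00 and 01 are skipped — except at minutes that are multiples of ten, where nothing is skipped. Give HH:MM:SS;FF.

Ten DF minutes hold 17982 frames, so frame 3020 lies in block 0 (frames 0–17981) with 3020 frames into that block.
The block's first minute is 1800 frames and the rest 1798 each; 3020 frames reaches minute 1, so 0 × 18 + 1 × 2 = 2 labels have been skipped so far.
Adding those back, label number 3020 + 2 = 3022 at 30 labels/s is 100 s + 22 f = 0 h 1 min 40 s frame 22, i.e. 00:01:40;22.

00:01:40;22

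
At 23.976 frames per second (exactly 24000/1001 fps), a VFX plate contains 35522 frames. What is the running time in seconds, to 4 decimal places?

1481.5634 seconds

Running time = 35522 × 1001/24000 = 17778761/12000 s ≈ 1481.5634 s.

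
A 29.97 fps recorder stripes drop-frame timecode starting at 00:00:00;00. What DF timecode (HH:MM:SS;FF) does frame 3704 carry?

Each 10-minute DF block holds 10 × 60 × 30 − 9 × 2 = 17982 frames. 3704 ÷ 17982 → 0 full blocks, remainder 3704.
Within the partial block the first minute is 1800 frames and each further minute 1798, so 2 further minute boundaries passed. Total skipped labels = 18 × 0 + 2 × 2 = 4.
Non-drop label index = 3704 + 4 = 3708; at 30 labels/s that is 00:02:03:18, i.e. DF 00:02:03;18.

00:02:03;18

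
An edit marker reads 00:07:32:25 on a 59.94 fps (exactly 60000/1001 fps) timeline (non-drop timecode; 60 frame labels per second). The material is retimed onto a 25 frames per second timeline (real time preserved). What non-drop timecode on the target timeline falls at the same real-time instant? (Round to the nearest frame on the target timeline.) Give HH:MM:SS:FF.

Source frame index: (0×3600 + 7×60 + 32) × 60 + 25 = 27145.
Real time: 27145 / (60000/1001) = 5434429/12000 s.
Target frame: (5434429/12000) × (25) = 5434429/480 ≈ 11321.727 → 11322.
At 25 labels/s: frame 11322 → 00:07:32:22.

00:07:32:22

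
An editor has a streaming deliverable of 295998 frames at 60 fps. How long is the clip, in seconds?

4933.3 seconds

Running time = 295998 / (60) = 4933.3 s.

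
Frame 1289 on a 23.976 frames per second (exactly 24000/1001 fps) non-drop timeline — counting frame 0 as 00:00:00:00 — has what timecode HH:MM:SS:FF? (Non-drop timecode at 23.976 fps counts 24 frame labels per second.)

1289 ÷ 24 = 53 full seconds, remainder 17 frames.
53 s = 0 h 0 min 53 s.
Timecode: 00:00:53:17.

00:00:53:17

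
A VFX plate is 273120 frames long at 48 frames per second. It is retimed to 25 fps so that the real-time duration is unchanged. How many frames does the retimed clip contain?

Target frames = source frames × (target rate / source rate) = 273120 × (25)/(48) = 273120 × 25/48 = 142250.

142250 frames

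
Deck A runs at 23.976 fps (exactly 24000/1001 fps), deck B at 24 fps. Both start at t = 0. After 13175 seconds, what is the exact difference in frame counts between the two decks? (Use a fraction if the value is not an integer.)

A emits 24000/1001 × 13175 = 316200000/1001 frames; B emits 24 × 13175 = 316200.
Difference = 316200/1001 frames (≈ 315.8841); B is ahead of A.

316200/1001 frames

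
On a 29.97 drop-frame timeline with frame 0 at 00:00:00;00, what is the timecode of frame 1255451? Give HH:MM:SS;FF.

Each 10-minute DF block holds 10 × 60 × 30 − 9 × 2 = 17982 frames. 1255451 ÷ 17982 → 69 full blocks, remainder 14693.
Within the partial block the first minute is 1800 frames and each further minute 1798, so 8 further minute boundaries passed. Total skipped labels = 18 × 69 + 2 × 8 = 1258.
Non-drop label index = 1255451 + 1258 = 1256709; at 30 labels/s that is 11:38:10:09, i.e. DF 11:38:10;09.

11:38:10;09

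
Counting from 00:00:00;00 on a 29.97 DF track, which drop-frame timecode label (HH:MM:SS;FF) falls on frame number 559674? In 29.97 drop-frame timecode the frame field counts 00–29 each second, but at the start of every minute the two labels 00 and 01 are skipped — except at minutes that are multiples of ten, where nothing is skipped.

Ten DF minutes hold 17982 frames, so frame 559674 lies in block 31 (frames 557442–575423) with 2232 frames into that block.
The block's first minute is 1800 frames and the rest 1798 each; 2232 frames reaches minute 1, so 31 × 18 + 1 × 2 = 560 labels have been skipped so far.
Adding those back, label number 559674 + 560 = 560234 at 30 labels/s is 18674 s + 14 f = 5 h 11 min 14 s frame 14, i.e. 05:11:14;14.

05:11:14;14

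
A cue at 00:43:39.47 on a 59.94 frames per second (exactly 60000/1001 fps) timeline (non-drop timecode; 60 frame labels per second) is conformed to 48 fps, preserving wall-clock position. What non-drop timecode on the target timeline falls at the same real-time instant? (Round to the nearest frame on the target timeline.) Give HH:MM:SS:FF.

Source frame index: (0×3600 + 43×60 + 39) × 60 + 47 = 157187.
Real time: 157187 / (60000/1001) = 157344187/60000 s.
Target frame: (157344187/60000) × (48) = 157344187/1250 ≈ 125875.350 → 125875.
At 48 labels/s: frame 125875 → 00:43:42:19.

00:43:42:19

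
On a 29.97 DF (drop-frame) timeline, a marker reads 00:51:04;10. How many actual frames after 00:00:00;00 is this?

91838

Complete 10-minute blocks: 5, each 17982 frames → 89910.
Remaining 1 whole minute in the current block: 1800 + 0 × 1798 = 1800 frames.
Within the current minute: 4 × 30 + 10 − 2 = 128 (labels ;00/;01 skipped at this minute). Total = 89910 + 1800 + 128 = 91838.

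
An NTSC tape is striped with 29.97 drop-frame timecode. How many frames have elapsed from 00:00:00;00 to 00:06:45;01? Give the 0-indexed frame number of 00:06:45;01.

12139

As if non-drop at 30 labels/s: (0 × 3600 + 6 × 60 + 45) × 30 + 1 = 12151.
Minute boundaries passed: 6; those not divisible by 10: 6 − 0 = 6; dropped labels = 2 × 6 = 12.
Actual frame index = 12151 − 12 = 12139.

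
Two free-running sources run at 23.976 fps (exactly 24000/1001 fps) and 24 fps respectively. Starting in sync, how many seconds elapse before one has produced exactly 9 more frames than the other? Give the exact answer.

375.375 seconds

The gap grows by |24 − 24000/1001| = 24/1001 frames per second.
Time for a 9-frame gap: 9 ÷ (24/1001) = 375.375 s.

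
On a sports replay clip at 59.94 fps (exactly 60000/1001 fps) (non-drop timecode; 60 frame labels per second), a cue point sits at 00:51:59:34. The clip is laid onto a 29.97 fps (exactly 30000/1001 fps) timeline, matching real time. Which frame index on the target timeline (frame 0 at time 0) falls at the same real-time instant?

Source frame index: (0×3600 + 51×60 + 59) × 60 + 34 = 187174.
Real time: 187174 / (60000/1001) = 93680587/30000 s.
Target frame: (93680587/30000) × (30000/1001) = 93587.

frame 93587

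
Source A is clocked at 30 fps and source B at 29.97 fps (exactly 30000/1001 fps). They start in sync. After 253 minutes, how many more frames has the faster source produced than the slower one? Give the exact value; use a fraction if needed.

253 min = 15180 s.
A emits 30 × 15180 = 455400 frames; B emits 30000/1001 × 15180 = 41400000/91.
Difference = 41400/91 frames (≈ 454.9451); B is behind A.

41400/91 frames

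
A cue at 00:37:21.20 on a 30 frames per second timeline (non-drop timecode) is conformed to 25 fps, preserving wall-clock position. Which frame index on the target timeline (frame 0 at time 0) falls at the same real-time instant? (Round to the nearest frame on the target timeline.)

frame 56042

Source frame index: (0×3600 + 37×60 + 21) × 30 + 20 = 67250.
Real time: 67250 / (30) = 6725/3 s.
Target frame: (6725/3) × (25) = 168125/3 ≈ 56041.667 → 56042.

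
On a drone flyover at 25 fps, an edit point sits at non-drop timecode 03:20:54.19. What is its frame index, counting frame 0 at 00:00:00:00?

Total seconds to the label: (3 × 3600 + 20 × 60 + 54) = 12054.
Frame index = 12054 × 25 + 19 = 301369.

frame 301369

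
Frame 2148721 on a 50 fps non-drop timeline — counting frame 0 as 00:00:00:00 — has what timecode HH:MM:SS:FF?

11:56:14:21

2148721 ÷ 50 = 42974 full seconds, remainder 21 frames.
42974 s = 11 h 56 min 14 s.
Timecode: 11:56:14:21.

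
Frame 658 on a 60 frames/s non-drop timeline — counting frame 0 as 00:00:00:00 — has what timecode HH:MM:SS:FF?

00:00:10:58

658 ÷ 60 = 10 full seconds, remainder 58 frames.
10 s = 0 h 0 min 10 s.
Timecode: 00:00:10:58.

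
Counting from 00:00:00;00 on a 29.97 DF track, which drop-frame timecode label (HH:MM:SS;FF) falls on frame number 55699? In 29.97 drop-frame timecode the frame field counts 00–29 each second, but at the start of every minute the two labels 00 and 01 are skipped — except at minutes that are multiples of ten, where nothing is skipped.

Ten DF minutes hold 17982 frames, so frame 55699 lies in block 3 (frames 53946–71927) with 1753 frames into that block.
The block's first minute is 1800 frames and the rest 1798 each; 1753 frames reaches minute 0, so 3 × 18 + 0 × 2 = 54 labels have been skipped so far.
Adding those back, label number 55699 + 54 = 55753 at 30 labels/s is 1858 s + 13 f = 0 h 30 min 58 s frame 13, i.e. 00:30:58;13.

00:30:58;13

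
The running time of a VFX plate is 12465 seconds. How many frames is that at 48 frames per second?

598320 frames

Frames = 12465 × 48 = 598320.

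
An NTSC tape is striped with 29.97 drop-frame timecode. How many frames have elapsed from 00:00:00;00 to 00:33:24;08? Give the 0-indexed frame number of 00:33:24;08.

Complete 10-minute blocks: 3, each 17982 frames → 53946.
Remaining 3 whole minutes in the current block: 1800 + 2 × 1798 = 5396 frames.
Within the current minute: 24 × 30 + 8 − 2 = 726 (labels ;00/;01 skipped at this minute). Total = 53946 + 5396 + 726 = 60068.

60068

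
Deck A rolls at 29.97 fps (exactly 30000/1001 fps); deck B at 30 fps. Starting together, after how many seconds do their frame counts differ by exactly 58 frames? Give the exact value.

The gap grows by |30 − 30000/1001| = 30/1001 frames per second.
Time for a 58-frame gap: 58 ÷ (30/1001) = 29029/15 s.

29029/15 seconds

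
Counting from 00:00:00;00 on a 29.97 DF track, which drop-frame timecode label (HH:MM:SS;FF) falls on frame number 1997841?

Each 10-minute DF block holds 10 × 60 × 30 − 9 × 2 = 17982 frames. 1997841 ÷ 17982 → 111 full blocks, remainder 1839.
Within the partial block the first minute is 1800 frames and each further minute 1798, so 1 further minute boundary passed. Total skipped labels = 18 × 111 + 2 × 1 = 2000.
Non-drop label index = 1997841 + 2000 = 1999841; at 30 labels/s that is 18:31:01:11, i.e. DF 18:31:01;11.

18:31:01;11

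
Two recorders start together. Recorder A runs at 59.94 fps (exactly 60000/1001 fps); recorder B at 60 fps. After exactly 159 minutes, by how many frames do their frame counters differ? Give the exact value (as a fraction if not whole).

572400/1001 frames

159 min = 9540 s.
A emits 60000/1001 × 9540 = 572400000/1001 frames; B emits 60 × 9540 = 572400.
Difference = 572400/1001 frames (≈ 571.8282); B is ahead of A.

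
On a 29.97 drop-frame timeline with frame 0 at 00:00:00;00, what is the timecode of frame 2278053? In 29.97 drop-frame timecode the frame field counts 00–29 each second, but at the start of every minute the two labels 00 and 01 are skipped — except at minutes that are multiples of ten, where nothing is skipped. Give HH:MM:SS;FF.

Each 10-minute DF block holds 10 × 60 × 30 − 9 × 2 = 17982 frames. 2278053 ÷ 17982 → 126 full blocks, remainder 12321.
Within the partial block the first minute is 1800 frames and each further minute 1798, so 6 further minute boundaries passed. Total skipped labels = 18 × 126 + 2 × 6 = 2280.
Non-drop label index = 2278053 + 2280 = 2280333; at 30 labels/s that is 21:06:51:03, i.e. DF 21:06:51;03.

21:06:51;03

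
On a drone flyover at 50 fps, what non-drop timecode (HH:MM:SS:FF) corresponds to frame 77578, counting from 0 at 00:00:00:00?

00:25:51:28

77578 ÷ 50 = 1551 full seconds, remainder 28 frames.
1551 s = 0 h 25 min 51 s.
Timecode: 00:25:51:28.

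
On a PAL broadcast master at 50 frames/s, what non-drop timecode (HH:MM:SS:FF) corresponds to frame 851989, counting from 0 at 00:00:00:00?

04:43:59:39

851989 ÷ 50 = 17039 full seconds, remainder 39 frames.
17039 s = 4 h 43 min 59 s.
Timecode: 04:43:59:39.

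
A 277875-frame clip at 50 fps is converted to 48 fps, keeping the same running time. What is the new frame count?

266760 frames

Target frames = source frames × (target rate / source rate) = 277875 × (48)/(50) = 277875 × 24/25 = 266760.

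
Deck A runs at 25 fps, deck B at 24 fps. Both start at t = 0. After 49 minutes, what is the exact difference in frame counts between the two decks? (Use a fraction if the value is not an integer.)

2940 frames

49 min = 2940 s.
A emits 25 × 2940 = 73500 frames; B emits 24 × 2940 = 70560.
Difference = 2940 frames; B is behind A.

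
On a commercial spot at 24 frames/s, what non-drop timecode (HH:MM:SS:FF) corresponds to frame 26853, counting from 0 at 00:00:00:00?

26853 ÷ 24 = 1118 full seconds, remainder 21 frames.
1118 s = 0 h 18 min 38 s.
Timecode: 00:18:38:21.

00:18:38:21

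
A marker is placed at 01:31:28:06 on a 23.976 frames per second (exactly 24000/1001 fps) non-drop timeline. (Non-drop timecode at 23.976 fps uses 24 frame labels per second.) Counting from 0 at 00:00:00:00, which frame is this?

frame 131718

Total seconds to the label: (1 × 3600 + 31 × 60 + 28) = 5488.
Frame index = 5488 × 24 + 6 = 131718.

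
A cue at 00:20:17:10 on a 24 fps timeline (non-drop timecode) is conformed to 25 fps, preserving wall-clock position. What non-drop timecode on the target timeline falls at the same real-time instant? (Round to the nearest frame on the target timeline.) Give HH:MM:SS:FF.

Source frame index: (0×3600 + 20×60 + 17) × 24 + 10 = 29218.
Real time: 29218 / (24) = 14609/12 s.
Target frame: (14609/12) × (25) = 365225/12 ≈ 30435.417 → 30435.
At 25 labels/s: frame 30435 → 00:20:17:10.

00:20:17:10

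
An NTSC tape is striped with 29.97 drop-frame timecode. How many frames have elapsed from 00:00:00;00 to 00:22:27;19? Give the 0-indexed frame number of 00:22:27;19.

40389

Complete 10-minute blocks: 2, each 17982 frames → 35964.
Remaining 2 whole minutes in the current block: 1800 + 1 × 1798 = 3598 frames.
Within the current minute: 27 × 30 + 19 − 2 = 827 (labels ;00/;01 skipped at this minute). Total = 35964 + 3598 + 827 = 40389.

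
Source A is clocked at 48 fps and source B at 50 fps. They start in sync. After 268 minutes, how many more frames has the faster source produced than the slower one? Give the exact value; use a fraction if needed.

32160 frames

268 min = 16080 s.
A emits 48 × 16080 = 771840 frames; B emits 50 × 16080 = 804000.
Difference = 32160 frames; B is ahead of A.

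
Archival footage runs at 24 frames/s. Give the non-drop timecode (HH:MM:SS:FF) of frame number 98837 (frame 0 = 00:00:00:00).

98837 ÷ 24 = 4118 full seconds, remainder 5 frames.
4118 s = 1 h 8 min 38 s.
Timecode: 01:08:38:05.

01:08:38:05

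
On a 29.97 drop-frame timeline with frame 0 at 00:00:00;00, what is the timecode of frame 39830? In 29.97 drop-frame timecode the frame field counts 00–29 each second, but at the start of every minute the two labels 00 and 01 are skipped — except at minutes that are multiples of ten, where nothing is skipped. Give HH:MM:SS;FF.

00:22:09;00

Each 10-minute DF block holds 10 × 60 × 30 − 9 × 2 = 17982 frames. 39830 ÷ 17982 → 2 full blocks, remainder 3866.
Within the partial block the first minute is 1800 frames and each further minute 1798, so 2 further minute boundaries passed. Total skipped labels = 18 × 2 + 2 × 2 = 40.
Non-drop label index = 39830 + 40 = 39870; at 30 labels/s that is 00:22:09:00, i.e. DF 00:22:09;00.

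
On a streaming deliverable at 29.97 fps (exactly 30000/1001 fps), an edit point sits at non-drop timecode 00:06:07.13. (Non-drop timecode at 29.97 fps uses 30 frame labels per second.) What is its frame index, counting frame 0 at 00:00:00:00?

11023

Total seconds to the label: (0 × 3600 + 6 × 60 + 7) = 367.
Frame index = 367 × 30 + 13 = 11023.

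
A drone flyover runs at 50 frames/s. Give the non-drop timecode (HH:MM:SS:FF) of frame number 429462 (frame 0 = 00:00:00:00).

429462 ÷ 50 = 8589 full seconds, remainder 12 frames.
8589 s = 2 h 23 min 9 s.
Timecode: 02:23:09:12.

02:23:09:12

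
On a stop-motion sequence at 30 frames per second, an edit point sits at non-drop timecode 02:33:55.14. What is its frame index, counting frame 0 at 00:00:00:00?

frame 277064

Total seconds to the label: (2 × 3600 + 33 × 60 + 55) = 9235.
Frame index = 9235 × 30 + 14 = 277064.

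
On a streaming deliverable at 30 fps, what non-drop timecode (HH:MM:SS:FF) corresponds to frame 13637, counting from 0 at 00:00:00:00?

13637 ÷ 30 = 454 full seconds, remainder 17 frames.
454 s = 0 h 7 min 34 s.
Timecode: 00:07:34:17.

00:07:34:17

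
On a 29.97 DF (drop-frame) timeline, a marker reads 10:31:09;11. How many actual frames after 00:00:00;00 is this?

1134945

As if non-drop at 30 labels/s: (10 × 3600 + 31 × 60 + 9) × 30 + 11 = 1136081.
Minute boundaries passed: 631; those not divisible by 10: 631 − 63 = 568; dropped labels = 2 × 568 = 1136.
Actual frame index = 1136081 − 1136 = 1134945.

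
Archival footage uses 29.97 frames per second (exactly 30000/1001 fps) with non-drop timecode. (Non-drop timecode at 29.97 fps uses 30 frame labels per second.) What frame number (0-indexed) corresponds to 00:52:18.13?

Total seconds to the label: (0 × 3600 + 52 × 60 + 18) = 3138.
Frame index = 3138 × 30 + 13 = 94153.

94153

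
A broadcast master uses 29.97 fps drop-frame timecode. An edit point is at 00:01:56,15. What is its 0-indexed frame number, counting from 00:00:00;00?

3493

Complete 10-minute blocks: 0, each 17982 frames → 0.
Remaining 1 whole minute in the current block: 1800 + 0 × 1798 = 1800 frames.
Within the current minute: 56 × 30 + 15 − 2 = 1693 (labels ;00/;01 skipped at this minute). Total = 0 + 1800 + 1693 = 3493.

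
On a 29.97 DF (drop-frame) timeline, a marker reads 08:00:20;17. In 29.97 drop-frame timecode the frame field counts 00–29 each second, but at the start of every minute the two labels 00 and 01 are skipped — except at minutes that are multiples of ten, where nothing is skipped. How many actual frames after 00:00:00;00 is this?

Complete 10-minute blocks: 48, each 17982 frames → 863136.
Remaining 0 whole minutes in the current block: 0 frames.
Within the current minute: 20 × 30 + 17 = 617. Total = 863136 + 0 + 617 = 863753.

863753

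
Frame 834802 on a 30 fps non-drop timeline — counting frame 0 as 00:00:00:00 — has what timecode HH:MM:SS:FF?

07:43:46:22

834802 ÷ 30 = 27826 full seconds, remainder 22 frames.
27826 s = 7 h 43 min 46 s.
Timecode: 07:43:46:22.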